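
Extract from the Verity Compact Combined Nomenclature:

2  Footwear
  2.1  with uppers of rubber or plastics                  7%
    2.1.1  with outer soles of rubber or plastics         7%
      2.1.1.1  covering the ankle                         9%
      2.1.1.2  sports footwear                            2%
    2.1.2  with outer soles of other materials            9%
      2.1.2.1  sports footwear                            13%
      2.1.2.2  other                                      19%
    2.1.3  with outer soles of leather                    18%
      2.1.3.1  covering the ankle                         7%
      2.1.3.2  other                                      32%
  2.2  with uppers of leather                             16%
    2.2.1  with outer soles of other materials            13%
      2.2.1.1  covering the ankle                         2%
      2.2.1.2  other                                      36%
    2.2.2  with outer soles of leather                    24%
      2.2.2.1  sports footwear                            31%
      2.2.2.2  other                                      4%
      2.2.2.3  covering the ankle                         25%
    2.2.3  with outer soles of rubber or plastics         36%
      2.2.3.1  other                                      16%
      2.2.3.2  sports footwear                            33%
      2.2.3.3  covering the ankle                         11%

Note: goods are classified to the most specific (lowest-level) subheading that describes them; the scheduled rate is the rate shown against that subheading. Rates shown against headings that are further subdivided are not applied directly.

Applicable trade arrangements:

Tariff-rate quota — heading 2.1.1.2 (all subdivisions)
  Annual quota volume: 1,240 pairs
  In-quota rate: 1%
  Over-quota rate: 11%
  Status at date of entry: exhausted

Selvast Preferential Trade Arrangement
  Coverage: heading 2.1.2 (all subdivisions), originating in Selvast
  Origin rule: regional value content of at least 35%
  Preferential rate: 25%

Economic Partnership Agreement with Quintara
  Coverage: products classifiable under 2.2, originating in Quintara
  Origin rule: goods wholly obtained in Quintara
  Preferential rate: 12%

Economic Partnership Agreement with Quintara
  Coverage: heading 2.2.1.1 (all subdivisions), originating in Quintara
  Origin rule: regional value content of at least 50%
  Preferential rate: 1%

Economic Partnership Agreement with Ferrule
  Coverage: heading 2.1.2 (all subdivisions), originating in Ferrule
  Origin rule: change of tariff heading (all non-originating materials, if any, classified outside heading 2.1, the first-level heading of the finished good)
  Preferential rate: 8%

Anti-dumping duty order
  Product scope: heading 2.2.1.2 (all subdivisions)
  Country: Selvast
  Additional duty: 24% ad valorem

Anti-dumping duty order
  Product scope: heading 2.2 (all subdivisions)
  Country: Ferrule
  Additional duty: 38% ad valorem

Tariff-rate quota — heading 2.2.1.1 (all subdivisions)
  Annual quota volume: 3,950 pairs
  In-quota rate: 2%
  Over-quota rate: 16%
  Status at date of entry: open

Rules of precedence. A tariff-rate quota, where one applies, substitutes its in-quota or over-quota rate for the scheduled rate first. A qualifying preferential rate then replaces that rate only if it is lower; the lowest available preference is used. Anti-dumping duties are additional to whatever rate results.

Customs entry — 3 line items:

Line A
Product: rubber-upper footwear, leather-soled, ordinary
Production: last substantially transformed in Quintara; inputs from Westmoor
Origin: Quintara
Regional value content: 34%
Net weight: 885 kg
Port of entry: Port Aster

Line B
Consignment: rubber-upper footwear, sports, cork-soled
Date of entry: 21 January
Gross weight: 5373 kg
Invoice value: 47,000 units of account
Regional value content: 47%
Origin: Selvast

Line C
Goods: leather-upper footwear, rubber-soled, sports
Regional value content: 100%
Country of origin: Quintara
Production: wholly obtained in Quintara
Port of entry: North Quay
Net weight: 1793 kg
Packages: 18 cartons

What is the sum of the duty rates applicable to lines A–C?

57%

Line A: rubber-upper → 2.1; leather-soled → 2.1.3; ordinary → 2.1.3.2. Scheduled 32%. Quintara agreement on 2.2: 2.1.3.2 not covered; Quintara agreement on 2.2.1.1: 2.1.3.2 not covered. → 32%.
Line B: rubber-upper → 2.1; cork-soled → 2.1.2; sports → 2.1.2.1. Scheduled 13%. Selvast agreement on 2.1.2: RVC ≥ 35% → 25% available; preference 25% not lower than 13% → no reduction. → 13%.
Line C: leather-upper → 2.2; rubber-soled → 2.2.3; sports → 2.2.3.2. Scheduled 33%. Quintara agreement on 2.2: wholly obtained → 12% available; Quintara agreement on 2.2.1.1: 2.2.3.2 not covered; preferential 12%. → 12%.
Sum: 32% + 13% + 12% = 57%.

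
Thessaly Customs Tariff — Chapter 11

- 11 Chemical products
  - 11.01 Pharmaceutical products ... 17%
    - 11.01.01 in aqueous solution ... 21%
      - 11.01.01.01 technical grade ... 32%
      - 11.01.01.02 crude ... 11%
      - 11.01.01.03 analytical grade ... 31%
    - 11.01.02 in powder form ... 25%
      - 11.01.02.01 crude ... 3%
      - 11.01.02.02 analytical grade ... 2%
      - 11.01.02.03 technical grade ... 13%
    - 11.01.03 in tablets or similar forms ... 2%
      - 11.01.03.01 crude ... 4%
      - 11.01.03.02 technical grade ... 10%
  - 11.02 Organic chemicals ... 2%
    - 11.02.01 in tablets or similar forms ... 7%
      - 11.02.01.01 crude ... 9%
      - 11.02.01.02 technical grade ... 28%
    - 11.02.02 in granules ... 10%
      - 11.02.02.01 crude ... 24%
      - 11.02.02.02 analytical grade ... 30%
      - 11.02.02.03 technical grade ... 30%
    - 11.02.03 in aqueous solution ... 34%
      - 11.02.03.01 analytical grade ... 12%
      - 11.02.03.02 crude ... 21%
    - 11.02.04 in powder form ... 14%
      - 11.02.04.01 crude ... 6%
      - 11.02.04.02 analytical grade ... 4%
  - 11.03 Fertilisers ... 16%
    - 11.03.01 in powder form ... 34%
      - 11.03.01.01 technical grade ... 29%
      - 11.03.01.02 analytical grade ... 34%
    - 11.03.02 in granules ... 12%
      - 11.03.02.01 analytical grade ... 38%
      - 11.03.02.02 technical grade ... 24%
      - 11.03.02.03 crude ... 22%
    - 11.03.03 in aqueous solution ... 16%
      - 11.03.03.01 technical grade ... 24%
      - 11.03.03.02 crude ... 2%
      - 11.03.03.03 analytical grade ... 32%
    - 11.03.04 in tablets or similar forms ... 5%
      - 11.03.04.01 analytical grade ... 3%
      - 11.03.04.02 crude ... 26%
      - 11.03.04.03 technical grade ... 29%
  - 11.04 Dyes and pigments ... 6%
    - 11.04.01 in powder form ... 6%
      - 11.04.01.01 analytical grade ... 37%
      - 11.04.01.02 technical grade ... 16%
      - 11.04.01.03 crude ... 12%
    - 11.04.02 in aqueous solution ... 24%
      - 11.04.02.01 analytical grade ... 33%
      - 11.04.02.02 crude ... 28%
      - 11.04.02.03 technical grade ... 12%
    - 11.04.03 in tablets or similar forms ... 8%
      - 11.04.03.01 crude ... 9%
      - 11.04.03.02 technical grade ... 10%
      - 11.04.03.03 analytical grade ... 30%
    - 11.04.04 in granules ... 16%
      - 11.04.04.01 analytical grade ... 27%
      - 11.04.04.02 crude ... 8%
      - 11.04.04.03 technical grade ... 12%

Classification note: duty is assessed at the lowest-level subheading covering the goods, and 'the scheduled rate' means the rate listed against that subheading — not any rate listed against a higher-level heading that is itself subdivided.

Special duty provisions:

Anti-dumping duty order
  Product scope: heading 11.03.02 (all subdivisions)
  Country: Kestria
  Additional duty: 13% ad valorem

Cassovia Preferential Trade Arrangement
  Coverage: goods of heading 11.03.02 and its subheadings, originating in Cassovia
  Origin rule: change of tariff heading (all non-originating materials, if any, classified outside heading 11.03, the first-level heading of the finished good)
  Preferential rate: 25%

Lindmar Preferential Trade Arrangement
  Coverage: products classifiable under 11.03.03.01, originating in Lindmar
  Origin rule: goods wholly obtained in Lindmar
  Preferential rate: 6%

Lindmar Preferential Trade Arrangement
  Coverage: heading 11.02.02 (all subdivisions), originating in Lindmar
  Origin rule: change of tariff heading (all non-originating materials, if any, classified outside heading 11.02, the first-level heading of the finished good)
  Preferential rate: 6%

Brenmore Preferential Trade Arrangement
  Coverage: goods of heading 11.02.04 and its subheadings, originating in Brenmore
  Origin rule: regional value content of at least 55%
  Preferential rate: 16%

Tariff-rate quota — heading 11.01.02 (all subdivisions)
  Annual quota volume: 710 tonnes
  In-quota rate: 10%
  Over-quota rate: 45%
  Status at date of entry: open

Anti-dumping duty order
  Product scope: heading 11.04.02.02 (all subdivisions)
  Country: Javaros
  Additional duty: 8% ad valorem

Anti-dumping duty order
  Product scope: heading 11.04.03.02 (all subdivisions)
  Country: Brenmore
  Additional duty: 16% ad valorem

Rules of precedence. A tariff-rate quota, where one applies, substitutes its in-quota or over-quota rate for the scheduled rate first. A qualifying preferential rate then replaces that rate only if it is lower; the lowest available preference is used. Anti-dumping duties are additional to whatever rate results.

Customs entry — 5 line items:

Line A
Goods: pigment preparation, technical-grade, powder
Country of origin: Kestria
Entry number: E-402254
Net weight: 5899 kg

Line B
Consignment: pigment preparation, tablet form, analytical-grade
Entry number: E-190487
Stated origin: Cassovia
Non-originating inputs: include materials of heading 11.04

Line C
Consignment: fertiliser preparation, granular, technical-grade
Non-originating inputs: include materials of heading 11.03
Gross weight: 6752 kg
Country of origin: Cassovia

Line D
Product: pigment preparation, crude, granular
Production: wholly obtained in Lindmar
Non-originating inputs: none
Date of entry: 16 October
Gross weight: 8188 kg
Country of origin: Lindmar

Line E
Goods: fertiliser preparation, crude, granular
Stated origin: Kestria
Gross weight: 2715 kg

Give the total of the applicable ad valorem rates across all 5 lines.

Line A: pigment → 11.04; powder → 11.04.01; technical-grade → 11.04.01.02. Scheduled 16%. No special measure applies. → 16%.
Line B: pigment → 11.04; tablet form → 11.04.03; analytical-grade → 11.04.03.03. Scheduled 30%. Cassovia agreement on 11.03.02: 11.04.03.03 not covered. → 30%.
Line C: fertiliser → 11.03; granular → 11.03.02; technical-grade → 11.03.02.02. Scheduled 24%. Cassovia agreement on 11.03.02: CTH not met. → 24%.
Line D: pigment → 11.04; granular → 11.04.04; crude → 11.04.04.02. Scheduled 8%. Lindmar agreement on 11.03.03.01: 11.04.04.02 not covered; Lindmar agreement on 11.02.02: 11.04.04.02 not covered. → 8%.
Line E: fertiliser → 11.03; granular → 11.03.02; crude → 11.03.02.03. Scheduled 22%. anti-dumping (Kestria, 11.03.02): +13%; total 22% + 13% = 35%. → 35%.
Sum: 16% + 30% + 24% + 8% + 35% = 113%.

113%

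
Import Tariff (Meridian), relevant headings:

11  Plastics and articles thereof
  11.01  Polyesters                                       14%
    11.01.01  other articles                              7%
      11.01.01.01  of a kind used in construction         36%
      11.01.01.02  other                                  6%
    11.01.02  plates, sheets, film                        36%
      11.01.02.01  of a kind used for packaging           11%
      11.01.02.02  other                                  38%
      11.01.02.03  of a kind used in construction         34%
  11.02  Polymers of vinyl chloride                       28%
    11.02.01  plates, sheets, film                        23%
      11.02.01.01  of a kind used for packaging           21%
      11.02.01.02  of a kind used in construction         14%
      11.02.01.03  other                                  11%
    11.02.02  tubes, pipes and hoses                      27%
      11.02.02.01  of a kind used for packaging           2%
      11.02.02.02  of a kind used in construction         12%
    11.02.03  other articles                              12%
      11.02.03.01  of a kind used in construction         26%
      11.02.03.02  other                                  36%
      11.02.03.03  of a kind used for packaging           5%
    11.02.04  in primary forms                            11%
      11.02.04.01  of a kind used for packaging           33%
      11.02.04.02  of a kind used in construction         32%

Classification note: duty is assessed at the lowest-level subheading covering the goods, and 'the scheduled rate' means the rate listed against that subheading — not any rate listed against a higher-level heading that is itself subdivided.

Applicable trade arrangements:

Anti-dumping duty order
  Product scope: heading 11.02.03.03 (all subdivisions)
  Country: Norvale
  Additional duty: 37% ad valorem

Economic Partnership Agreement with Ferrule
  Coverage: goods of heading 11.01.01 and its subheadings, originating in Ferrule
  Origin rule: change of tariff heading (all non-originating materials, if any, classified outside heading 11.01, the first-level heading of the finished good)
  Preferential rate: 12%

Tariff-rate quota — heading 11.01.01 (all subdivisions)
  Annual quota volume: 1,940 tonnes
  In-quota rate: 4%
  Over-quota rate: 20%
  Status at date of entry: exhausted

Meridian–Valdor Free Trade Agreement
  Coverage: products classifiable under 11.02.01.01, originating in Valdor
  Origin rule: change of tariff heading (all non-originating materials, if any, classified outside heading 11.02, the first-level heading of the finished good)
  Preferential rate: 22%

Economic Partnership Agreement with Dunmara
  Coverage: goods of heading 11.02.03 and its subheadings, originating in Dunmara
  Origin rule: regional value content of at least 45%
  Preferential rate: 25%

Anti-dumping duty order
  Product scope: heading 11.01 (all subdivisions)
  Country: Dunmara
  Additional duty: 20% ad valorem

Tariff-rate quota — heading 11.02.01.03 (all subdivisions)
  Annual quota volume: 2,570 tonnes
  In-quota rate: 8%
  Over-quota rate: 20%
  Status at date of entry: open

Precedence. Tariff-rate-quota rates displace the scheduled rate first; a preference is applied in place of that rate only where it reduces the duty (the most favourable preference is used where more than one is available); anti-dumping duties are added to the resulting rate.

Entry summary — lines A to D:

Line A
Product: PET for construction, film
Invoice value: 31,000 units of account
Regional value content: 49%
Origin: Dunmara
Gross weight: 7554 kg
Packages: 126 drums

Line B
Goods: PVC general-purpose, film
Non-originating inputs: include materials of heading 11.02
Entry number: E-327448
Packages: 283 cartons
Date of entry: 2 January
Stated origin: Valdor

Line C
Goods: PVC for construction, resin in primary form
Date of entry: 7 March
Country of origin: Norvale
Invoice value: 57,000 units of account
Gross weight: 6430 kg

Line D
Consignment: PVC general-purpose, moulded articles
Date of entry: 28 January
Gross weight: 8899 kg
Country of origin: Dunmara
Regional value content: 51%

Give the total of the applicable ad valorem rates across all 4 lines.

Line A: PET → 11.01; film → 11.01.02; for construction → 11.01.02.03. Scheduled 34%. Dunmara agreement on 11.02.03: 11.01.02.03 not covered; anti-dumping (Dunmara, 11.01): +20%; total 34% + 20% = 54%. → 54%.
Line B: PVC → 11.02; film → 11.02.01; general-purpose → 11.02.01.03. Scheduled 11%. quota on 11.02.01.03 open → in-quota 8%; Valdor agreement on 11.02.01.01: 11.02.01.03 not covered. → 8%.
Line C: PVC → 11.02; resin in primary form → 11.02.04; for construction → 11.02.04.02. Scheduled 32%. No special measure applies. → 32%.
Line D: PVC → 11.02; moulded articles → 11.02.03; general-purpose → 11.02.03.02. Scheduled 36%. Dunmara agreement on 11.02.03: RVC ≥ 45% → 25% available; preferential 25%. → 25%.
Sum: 54% + 8% + 32% + 25% = 119%.

119%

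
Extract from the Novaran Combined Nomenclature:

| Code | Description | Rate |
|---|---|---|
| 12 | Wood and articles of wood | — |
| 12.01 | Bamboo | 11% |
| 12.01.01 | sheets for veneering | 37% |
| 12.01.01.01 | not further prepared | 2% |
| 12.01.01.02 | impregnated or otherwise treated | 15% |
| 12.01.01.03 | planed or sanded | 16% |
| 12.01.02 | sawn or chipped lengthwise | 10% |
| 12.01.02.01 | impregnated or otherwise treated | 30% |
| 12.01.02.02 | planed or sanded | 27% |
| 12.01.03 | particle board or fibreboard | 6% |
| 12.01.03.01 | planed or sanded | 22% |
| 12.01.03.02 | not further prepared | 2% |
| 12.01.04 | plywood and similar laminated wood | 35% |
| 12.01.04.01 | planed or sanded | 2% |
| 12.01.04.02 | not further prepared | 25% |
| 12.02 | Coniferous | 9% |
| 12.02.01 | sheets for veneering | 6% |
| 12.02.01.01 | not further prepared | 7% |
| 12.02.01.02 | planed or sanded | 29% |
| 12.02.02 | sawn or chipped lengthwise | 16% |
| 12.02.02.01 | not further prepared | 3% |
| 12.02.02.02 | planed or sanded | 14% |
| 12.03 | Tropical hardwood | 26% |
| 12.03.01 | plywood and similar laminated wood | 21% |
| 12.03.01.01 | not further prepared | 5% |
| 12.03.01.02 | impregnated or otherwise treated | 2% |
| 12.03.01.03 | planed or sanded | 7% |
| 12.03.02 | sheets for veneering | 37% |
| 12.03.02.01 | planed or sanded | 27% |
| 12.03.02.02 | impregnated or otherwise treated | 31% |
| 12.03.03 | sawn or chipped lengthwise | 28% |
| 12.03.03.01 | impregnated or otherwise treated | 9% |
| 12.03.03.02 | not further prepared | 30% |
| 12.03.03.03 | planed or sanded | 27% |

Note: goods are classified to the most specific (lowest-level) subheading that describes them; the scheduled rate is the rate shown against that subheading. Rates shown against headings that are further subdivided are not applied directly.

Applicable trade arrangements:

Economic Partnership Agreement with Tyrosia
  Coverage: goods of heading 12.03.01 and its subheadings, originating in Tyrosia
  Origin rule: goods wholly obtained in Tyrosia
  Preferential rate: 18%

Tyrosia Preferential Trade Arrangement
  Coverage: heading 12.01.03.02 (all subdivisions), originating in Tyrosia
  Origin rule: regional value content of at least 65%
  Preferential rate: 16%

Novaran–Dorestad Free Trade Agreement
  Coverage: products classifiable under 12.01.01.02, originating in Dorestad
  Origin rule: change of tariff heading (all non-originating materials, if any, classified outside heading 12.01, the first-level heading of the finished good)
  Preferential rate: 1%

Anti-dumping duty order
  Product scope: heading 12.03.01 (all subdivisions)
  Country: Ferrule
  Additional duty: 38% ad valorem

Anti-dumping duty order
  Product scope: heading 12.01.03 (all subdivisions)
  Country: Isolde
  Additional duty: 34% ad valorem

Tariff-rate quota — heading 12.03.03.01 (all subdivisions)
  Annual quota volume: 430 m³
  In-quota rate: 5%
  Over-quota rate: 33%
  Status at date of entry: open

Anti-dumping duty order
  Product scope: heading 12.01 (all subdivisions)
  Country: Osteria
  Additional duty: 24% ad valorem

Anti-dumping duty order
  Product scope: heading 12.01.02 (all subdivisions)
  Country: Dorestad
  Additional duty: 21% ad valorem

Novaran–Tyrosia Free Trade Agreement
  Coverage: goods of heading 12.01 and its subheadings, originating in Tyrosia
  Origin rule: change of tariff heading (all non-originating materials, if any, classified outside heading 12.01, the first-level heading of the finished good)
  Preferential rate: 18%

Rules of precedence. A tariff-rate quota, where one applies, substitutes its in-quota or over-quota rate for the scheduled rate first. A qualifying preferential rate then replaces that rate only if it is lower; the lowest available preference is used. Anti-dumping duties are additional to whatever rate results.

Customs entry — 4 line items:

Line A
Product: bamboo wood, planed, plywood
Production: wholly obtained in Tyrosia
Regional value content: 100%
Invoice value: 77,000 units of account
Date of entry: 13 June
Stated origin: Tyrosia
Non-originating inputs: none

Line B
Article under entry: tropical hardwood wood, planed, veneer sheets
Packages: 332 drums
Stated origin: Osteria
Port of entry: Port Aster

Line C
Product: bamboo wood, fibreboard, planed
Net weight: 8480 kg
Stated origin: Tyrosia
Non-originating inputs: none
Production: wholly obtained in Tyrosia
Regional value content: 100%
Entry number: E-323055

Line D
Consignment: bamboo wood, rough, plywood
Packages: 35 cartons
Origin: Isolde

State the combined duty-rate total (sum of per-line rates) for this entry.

Line A: bamboo → 12.01; plywood → 12.01.04; planed → 12.01.04.01. Scheduled 2%. Tyrosia agreement on 12.03.01: 12.01.04.01 not covered; Tyrosia agreement on 12.01.03.02: 12.01.04.01 not covered; Tyrosia agreement on 12.01: CTH met → 18% available; preference 18% not lower than 2% → no reduction. → 2%.
Line B: tropical hardwood → 12.03; veneer sheets → 12.03.02; planed → 12.03.02.01. Scheduled 27%. No special measure applies. → 27%.
Line C: bamboo → 12.01; fibreboard → 12.01.03; planed → 12.01.03.01. Scheduled 22%. Tyrosia agreement on 12.03.01: 12.01.03.01 not covered; Tyrosia agreement on 12.01.03.02: 12.01.03.01 not covered; Tyrosia agreement on 12.01: CTH met → 18% available; preferential 18%. → 18%.
Line D: bamboo → 12.01; plywood → 12.01.04; rough → 12.01.04.02. Scheduled 25%. No special measure applies. → 25%.
Sum: 2% + 27% + 18% + 25% = 72%.

72%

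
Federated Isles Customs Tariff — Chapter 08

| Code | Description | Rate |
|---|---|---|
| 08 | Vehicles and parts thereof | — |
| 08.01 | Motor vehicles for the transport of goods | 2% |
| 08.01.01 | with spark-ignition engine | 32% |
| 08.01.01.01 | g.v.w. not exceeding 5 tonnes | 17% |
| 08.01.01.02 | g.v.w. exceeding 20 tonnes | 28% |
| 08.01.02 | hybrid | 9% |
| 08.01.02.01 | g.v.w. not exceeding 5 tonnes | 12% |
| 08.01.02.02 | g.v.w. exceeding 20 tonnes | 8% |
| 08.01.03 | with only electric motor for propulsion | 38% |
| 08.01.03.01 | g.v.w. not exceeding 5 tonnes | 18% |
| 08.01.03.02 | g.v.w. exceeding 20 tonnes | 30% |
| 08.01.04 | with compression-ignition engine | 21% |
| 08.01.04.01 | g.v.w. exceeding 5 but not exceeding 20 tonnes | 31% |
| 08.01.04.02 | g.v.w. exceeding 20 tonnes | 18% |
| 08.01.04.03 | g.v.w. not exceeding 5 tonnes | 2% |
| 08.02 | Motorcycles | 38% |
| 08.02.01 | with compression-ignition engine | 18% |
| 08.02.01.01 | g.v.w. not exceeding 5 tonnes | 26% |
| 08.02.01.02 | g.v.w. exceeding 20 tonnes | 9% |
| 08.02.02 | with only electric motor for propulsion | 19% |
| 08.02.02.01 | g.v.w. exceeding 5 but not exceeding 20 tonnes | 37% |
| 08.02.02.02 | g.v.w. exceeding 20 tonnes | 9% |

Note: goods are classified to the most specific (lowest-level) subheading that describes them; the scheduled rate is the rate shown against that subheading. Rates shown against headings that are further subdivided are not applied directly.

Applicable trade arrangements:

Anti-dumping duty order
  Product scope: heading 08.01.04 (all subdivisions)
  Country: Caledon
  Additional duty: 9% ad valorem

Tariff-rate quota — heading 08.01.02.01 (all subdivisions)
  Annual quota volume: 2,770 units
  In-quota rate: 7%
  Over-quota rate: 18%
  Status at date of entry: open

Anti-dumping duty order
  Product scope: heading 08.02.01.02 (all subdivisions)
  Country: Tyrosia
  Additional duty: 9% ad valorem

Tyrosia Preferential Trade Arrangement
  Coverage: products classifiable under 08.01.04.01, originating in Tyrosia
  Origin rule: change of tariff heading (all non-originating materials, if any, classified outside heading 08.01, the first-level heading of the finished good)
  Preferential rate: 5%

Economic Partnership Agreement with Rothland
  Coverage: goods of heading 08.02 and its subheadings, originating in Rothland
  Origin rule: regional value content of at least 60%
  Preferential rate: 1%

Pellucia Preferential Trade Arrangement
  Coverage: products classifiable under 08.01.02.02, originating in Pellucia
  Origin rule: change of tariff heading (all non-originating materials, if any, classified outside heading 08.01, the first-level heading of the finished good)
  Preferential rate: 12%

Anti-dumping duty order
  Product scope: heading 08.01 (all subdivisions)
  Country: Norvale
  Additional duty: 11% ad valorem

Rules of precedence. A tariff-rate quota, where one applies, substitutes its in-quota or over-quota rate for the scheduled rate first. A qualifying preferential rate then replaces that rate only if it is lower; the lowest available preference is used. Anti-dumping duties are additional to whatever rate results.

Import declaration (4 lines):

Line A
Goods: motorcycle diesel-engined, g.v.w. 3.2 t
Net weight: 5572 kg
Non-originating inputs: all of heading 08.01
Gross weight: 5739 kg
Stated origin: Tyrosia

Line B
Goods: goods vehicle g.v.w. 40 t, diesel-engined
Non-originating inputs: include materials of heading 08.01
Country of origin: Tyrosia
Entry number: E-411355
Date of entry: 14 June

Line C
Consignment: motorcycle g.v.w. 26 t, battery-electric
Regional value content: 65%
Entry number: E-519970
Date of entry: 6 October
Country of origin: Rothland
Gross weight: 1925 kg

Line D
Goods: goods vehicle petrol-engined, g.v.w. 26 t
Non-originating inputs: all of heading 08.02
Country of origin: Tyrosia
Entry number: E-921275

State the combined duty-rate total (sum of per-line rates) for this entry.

Line A: motorcycle → 08.02; diesel-engined → 08.02.01; g.v.w. 3.2 t → 08.02.01.01. Scheduled 26%. Tyrosia agreement on 08.01.04.01: 08.02.01.01 not covered. → 26%.
Line B: goods vehicle → 08.01; diesel-engined → 08.01.04; g.v.w. 40 t → 08.01.04.02. Scheduled 18%. Tyrosia agreement on 08.01.04.01: 08.01.04.02 not covered. → 18%.
Line C: motorcycle → 08.02; battery-electric → 08.02.02; g.v.w. 26 t → 08.02.02.02. Scheduled 9%. Rothland agreement on 08.02: RVC ≥ 60% → 1% available; preferential 1%. → 1%.
Line D: goods vehicle → 08.01; petrol-engined → 08.01.01; g.v.w. 26 t → 08.01.01.02. Scheduled 28%. Tyrosia agreement on 08.01.04.01: 08.01.01.02 not covered. → 28%.
Sum: 26% + 18% + 1% + 28% = 73%.

73%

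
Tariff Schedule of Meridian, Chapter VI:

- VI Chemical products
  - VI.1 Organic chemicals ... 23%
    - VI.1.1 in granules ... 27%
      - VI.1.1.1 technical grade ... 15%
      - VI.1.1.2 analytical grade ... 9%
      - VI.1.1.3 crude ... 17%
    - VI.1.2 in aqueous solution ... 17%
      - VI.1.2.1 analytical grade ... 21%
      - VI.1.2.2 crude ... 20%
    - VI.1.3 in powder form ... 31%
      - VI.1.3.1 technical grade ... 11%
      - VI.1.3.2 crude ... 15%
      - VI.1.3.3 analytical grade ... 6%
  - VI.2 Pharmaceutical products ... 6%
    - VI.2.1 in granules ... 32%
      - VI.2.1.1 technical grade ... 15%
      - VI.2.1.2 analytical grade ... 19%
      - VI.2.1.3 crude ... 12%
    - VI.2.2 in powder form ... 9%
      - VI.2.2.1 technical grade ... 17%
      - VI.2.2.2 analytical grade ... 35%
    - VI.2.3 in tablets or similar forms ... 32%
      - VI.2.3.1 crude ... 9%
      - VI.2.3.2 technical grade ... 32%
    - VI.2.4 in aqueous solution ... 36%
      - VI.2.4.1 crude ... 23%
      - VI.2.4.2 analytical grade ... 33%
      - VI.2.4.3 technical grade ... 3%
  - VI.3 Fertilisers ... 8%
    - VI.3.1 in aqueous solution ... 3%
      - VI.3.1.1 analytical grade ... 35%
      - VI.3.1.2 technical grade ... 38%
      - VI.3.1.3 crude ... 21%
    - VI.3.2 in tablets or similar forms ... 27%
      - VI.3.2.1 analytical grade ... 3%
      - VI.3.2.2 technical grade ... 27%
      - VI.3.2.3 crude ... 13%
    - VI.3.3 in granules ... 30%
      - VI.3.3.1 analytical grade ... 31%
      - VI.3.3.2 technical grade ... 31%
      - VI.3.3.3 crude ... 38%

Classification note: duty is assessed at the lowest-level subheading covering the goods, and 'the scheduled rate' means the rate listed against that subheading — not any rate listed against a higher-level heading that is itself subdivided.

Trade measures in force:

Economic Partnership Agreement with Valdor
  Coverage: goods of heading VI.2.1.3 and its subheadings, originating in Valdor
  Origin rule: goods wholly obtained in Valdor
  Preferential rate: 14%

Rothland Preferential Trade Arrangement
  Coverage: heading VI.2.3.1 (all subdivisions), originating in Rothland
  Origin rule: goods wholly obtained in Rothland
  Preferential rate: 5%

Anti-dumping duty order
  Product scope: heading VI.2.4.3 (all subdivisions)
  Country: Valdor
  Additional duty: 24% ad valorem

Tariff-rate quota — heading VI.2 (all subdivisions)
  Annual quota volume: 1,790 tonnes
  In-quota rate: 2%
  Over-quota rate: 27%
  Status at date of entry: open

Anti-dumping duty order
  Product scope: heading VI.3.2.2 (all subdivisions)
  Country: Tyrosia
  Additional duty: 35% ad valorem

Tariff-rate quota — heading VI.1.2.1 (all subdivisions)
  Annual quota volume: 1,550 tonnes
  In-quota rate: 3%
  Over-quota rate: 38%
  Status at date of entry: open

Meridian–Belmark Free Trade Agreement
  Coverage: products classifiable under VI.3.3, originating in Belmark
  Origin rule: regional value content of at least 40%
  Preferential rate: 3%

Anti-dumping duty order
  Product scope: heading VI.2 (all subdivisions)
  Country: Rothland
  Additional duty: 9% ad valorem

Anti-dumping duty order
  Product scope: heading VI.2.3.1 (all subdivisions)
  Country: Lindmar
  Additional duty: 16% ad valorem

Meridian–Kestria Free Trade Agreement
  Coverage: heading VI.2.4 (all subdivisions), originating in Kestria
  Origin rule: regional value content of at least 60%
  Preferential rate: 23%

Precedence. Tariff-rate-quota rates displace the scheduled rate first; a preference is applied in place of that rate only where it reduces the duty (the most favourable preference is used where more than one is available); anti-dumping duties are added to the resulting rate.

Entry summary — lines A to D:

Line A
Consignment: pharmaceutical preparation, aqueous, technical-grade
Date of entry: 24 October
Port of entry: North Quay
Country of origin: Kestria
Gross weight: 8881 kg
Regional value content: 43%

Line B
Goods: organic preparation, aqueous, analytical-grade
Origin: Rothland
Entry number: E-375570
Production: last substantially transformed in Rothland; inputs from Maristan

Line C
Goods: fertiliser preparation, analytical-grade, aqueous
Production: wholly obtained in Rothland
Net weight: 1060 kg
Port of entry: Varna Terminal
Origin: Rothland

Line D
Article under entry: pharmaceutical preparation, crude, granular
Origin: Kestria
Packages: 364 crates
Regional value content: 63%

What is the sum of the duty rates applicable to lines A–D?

42%

Line A: pharmaceutical → VI.2; aqueous → VI.2.4; technical-grade → VI.2.4.3. Scheduled 3%. quota on VI.2 open → in-quota 2%; Kestria agreement on VI.2.4: RVC < 60%. → 2%.
Line B: organic → VI.1; aqueous → VI.1.2; analytical-grade → VI.1.2.1. Scheduled 21%. quota on VI.1.2.1 open → in-quota 3%; Rothland agreement on VI.2.3.1: VI.1.2.1 not covered. → 3%.
Line C: fertiliser → VI.3; aqueous → VI.3.1; analytical-grade → VI.3.1.1. Scheduled 35%. Rothland agreement on VI.2.3.1: VI.3.1.1 not covered. → 35%.
Line D: pharmaceutical → VI.2; granular → VI.2.1; crude → VI.2.1.3. Scheduled 12%. quota on VI.2 open → in-quota 2%; Kestria agreement on VI.2.4: VI.2.1.3 not covered. → 2%.
Sum: 2% + 3% + 35% + 2% = 42%.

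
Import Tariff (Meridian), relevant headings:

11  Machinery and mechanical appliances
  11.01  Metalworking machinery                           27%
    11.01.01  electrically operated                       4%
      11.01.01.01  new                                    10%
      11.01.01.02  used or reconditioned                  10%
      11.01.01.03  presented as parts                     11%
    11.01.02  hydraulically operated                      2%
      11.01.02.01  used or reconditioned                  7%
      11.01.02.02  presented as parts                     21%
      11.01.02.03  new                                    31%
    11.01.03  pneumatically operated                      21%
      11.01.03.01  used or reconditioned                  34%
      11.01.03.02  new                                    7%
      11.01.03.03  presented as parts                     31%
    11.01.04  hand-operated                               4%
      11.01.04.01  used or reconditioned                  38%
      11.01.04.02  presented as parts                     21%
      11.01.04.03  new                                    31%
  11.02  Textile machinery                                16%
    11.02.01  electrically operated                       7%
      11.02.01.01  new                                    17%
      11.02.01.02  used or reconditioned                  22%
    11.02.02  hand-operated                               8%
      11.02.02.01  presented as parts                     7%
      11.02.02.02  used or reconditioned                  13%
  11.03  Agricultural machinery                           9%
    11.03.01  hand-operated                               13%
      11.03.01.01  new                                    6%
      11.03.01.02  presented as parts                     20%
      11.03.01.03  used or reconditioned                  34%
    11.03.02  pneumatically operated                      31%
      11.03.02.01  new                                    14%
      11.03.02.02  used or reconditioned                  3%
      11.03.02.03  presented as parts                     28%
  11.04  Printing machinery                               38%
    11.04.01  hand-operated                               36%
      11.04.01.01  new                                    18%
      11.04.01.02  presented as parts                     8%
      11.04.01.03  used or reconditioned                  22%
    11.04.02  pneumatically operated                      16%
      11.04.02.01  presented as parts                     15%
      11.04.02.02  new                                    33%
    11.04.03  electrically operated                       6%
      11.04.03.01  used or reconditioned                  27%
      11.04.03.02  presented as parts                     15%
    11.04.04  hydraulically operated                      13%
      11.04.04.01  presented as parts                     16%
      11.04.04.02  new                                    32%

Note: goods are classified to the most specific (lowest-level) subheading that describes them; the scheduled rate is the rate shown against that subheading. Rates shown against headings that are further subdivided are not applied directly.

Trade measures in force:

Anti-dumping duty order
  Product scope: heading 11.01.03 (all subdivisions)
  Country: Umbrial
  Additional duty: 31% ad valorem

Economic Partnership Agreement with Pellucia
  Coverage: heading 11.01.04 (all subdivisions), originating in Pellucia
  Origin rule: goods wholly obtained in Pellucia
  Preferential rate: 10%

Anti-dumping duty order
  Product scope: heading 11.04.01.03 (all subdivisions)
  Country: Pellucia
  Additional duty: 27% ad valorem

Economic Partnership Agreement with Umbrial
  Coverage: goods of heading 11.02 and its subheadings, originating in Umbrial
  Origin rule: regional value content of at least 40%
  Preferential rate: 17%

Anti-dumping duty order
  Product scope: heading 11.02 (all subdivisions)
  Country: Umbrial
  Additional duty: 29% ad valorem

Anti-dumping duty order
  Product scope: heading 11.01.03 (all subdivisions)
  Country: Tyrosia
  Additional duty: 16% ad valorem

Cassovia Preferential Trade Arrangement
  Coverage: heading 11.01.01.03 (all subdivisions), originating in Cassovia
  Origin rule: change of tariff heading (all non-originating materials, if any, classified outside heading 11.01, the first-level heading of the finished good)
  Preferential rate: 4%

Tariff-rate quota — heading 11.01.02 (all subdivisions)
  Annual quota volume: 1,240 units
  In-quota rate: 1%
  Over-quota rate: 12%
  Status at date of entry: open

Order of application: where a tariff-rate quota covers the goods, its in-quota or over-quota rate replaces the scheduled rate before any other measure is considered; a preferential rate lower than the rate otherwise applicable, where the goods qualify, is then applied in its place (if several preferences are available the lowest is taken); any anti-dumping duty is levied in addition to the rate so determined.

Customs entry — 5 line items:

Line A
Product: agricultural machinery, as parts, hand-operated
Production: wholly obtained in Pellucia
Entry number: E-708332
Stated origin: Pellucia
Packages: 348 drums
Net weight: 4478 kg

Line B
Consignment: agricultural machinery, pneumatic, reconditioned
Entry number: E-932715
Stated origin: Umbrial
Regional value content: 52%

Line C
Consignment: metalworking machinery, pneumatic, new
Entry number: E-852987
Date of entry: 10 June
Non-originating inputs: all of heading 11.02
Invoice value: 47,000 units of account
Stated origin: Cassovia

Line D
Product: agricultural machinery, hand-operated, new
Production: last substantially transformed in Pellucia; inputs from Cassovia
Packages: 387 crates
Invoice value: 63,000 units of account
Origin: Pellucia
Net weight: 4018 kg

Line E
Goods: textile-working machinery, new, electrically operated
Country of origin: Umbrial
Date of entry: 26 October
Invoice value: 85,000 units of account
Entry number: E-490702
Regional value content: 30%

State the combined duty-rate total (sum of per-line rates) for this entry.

Line A: agricultural → 11.03; hand-operated → 11.03.01; as parts → 11.03.01.02. Scheduled 20%. Pellucia agreement on 11.01.04: 11.03.01.02 not covered. → 20%.
Line B: agricultural → 11.03; pneumatic → 11.03.02; reconditioned → 11.03.02.02. Scheduled 3%. Umbrial agreement on 11.02: 11.03.02.02 not covered. → 3%.
Line C: metalworking → 11.01; pneumatic → 11.01.03; new → 11.01.03.02. Scheduled 7%. Cassovia agreement on 11.01.01.03: 11.01.03.02 not covered. → 7%.
Line D: agricultural → 11.03; hand-operated → 11.03.01; new → 11.03.01.01. Scheduled 6%. Pellucia agreement on 11.01.04: 11.03.01.01 not covered. → 6%.
Line E: textile-working → 11.02; electrically operated → 11.02.01; new → 11.02.01.01. Scheduled 17%. Umbrial agreement on 11.02: RVC < 40%; anti-dumping (Umbrial, 11.02): +29%; total 17% + 29% = 46%. → 46%.
Sum: 20% + 3% + 7% + 6% + 46% = 82%.

82%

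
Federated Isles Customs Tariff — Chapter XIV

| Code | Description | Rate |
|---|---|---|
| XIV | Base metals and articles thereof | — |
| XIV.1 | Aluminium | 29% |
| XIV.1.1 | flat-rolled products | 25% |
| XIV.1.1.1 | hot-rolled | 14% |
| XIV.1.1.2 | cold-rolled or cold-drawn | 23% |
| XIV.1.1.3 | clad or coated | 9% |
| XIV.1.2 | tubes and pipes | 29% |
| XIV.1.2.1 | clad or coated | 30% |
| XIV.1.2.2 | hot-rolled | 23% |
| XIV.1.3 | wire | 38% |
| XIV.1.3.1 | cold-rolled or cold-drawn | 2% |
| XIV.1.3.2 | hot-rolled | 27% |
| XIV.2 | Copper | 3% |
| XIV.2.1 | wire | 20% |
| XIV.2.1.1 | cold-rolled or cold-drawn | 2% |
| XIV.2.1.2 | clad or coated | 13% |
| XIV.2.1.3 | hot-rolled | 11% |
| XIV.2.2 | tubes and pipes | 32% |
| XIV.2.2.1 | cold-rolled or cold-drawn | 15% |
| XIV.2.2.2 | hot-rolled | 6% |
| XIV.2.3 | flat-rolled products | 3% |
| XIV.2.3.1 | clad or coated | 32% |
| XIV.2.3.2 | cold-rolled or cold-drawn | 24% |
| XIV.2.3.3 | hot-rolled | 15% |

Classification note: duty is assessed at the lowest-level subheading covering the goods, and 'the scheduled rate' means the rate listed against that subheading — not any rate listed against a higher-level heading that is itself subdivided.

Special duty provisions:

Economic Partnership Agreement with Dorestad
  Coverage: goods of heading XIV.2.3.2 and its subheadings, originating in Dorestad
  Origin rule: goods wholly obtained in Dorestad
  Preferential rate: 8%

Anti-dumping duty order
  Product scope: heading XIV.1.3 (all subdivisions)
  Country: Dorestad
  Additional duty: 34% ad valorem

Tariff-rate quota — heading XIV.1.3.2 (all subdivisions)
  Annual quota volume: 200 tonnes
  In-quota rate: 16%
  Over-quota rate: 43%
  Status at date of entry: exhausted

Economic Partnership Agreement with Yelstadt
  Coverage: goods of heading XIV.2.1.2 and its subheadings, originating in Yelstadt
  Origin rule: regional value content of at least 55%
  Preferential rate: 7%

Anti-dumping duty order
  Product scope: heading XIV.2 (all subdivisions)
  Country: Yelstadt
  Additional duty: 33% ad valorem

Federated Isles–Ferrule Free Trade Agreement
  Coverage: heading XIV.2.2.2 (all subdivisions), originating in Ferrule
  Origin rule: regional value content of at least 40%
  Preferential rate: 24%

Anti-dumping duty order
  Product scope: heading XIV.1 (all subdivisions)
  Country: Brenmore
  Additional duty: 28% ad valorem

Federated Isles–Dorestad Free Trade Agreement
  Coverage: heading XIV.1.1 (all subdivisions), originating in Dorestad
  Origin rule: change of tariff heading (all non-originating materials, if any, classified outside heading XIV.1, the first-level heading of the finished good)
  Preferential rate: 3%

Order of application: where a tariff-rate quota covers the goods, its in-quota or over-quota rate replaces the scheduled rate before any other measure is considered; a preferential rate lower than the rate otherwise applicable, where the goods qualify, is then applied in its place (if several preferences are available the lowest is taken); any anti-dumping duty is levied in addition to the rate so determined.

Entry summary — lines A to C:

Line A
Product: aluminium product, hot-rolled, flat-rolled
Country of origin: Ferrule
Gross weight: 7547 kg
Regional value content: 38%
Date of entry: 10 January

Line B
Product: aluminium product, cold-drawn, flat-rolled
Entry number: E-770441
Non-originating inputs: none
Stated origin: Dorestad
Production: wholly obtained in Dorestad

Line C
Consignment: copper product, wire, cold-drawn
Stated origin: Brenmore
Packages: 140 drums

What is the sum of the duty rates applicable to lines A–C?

19%

Line A: aluminium → XIV.1; flat-rolled → XIV.1.1; hot-rolled → XIV.1.1.1. Scheduled 14%. Ferrule agreement on XIV.2.2.2: XIV.1.1.1 not covered. → 14%.
Line B: aluminium → XIV.1; flat-rolled → XIV.1.1; cold-drawn → XIV.1.1.2. Scheduled 23%. Dorestad agreement on XIV.2.3.2: XIV.1.1.2 not covered; Dorestad agreement on XIV.1.1: CTH met → 3% available; preferential 3%. → 3%.
Line C: copper → XIV.2; wire → XIV.2.1; cold-drawn → XIV.2.1.1. Scheduled 2%. No special measure applies. → 2%.
Sum: 14% + 3% + 2% = 19%.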